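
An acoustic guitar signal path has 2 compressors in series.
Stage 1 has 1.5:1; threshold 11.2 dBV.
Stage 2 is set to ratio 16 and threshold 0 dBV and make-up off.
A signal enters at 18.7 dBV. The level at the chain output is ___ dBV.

Stage 1: 18.7 dBV is 7.5 dB over 11.2 dBV; at 1.5:1 that becomes 5 dB over, giving 16.2 dBV.
Stage 2: overshoot 16.2 dB → 16.2/16 = 1.0125 dB → 1.0125 dBV.

1.0125 dBV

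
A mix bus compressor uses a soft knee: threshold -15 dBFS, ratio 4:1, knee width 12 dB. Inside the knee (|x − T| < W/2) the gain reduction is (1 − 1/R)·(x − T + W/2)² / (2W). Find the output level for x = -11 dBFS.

x − T + W/2 = -11 − (-15) + 6 = 10.
GR = (1 − 1/4) × 10² / 24 = 0.75 × 100 / 24 = 3.125 dB.
Output = -11 − 3.125 = -14.125 dBFS.

-14.125 dBFS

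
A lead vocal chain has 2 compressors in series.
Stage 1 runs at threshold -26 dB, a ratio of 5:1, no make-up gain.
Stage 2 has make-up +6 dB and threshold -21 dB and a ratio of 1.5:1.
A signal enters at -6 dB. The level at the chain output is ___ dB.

-16 dB

Stage 1: overshoot 20 dB → 20/5 = 4 dB → -22 dB.
Stage 2: -22 dB ≤ -21 dB, so stage 2 doesn't engage; make-up brings it to -16 dB.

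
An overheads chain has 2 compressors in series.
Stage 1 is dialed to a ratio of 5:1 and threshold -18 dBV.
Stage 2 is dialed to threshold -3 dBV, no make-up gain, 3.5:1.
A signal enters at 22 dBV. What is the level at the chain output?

-10 dBV

Stage 1: 40 dB above -18 dBV, reduced 5:1 to 8 dB above → -10 dBV.
Stage 2: below threshold (-10 ≤ -3); passes unchanged; output -10 dBV.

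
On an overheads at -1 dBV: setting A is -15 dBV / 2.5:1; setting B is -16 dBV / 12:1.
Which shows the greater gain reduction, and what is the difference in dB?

B, by 5.35 dB

A: GR = 14 − 14/2.5 = 8.4 dB.
B: GR = 15 − 15/12 = 13.75 dB.
B reduces 5.35 dB more.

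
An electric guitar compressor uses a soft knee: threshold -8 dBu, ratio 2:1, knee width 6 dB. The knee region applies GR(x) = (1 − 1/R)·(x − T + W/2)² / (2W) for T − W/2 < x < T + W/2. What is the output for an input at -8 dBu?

x − T + W/2 = -8 − (-8) + 3 = 3.
GR = (1 − 1/2) × 3² / 12 = 0.5 × 9 / 12 = 0.375 dB.
Output = -8 − 0.375 = -8.375 dBu.

-8.375 dBu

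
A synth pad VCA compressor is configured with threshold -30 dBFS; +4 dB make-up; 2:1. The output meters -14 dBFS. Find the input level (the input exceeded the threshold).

-6 dBFS

Remove make-up: -14 − 4 = -18 dBFS.
That's 12 dB above the -30 dBFS threshold.
Before 2:1 compression the overshoot was 12 × 2 = 24 dB, so input = -30 + 24 = -6 dBFS.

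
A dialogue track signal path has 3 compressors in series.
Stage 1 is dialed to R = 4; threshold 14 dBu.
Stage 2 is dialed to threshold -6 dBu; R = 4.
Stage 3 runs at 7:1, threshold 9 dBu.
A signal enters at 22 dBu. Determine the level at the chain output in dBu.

-0.5 dBu

Stage 1: overshoot 8 dB → 8/4 = 2 dB → 16 dBu.
Stage 2: overshoot 22 dB → 22/4 = 5.5 dB → -0.5 dBu.
Stage 3: -0.5 dBu is at or below the 9 dBu threshold — no compression; output -0.5 dBu.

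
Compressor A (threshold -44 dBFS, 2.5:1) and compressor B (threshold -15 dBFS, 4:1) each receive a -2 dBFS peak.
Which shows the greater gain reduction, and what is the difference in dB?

A: GR = 42 − 42/2.5 = 25.2 dB.
B: GR = 13 − 13/4 = 9.75 dB.
Difference: 15.45 dB in favour of A.

A, by 15.45 dB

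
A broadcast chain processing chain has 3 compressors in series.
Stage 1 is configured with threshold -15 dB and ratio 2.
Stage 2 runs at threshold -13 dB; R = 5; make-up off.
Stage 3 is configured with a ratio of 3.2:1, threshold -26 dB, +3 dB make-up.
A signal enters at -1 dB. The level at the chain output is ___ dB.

Stage 1: 14 dB above -15 dB, reduced 2:1 to 7 dB above → -8 dB.
Stage 2: -8 dB is 5 dB over -13 dB; at 5:1 that becomes 1 dB over, giving -12 dB.
Stage 3: -12 dB is 14 dB over -26 dB; at 3.2:1 that becomes 4.375 dB over, giving -21.625 dB; +3 dB make-up → -18.625 dB.

-18.625 dB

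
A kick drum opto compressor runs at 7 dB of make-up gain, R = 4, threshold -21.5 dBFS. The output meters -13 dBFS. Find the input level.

-15.5 dBFS

Stripping the +7 dB make-up gives -20 dBFS at the gain stage.
Post-compression overshoot = -20 − (-21.5) = 1.5 dB.
Before 4:1 compression the overshoot was 1.5 × 4 = 6 dB, so input = -21.5 + 6 = -15.5 dBFS.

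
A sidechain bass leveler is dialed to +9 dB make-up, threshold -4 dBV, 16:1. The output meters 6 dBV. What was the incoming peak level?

12 dBV

Before make-up, the level was 6 − 9 = -3 dBV.
That's 1 dB above the -4 dBV threshold.
Input overshoot = R × output overshoot = 16 dB → input = -4 + 16 = 12 dBV.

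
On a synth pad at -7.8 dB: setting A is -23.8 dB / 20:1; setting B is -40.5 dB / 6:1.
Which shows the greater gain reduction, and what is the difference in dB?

A: 16 dB over, compressed to 0.8 dB over, so 15.2 dB of GR.
B: 32.7 dB over, compressed to 5.45 dB over, so 27.25 dB of GR.
B reduces 12.05 dB more.

B, by 12.05 dB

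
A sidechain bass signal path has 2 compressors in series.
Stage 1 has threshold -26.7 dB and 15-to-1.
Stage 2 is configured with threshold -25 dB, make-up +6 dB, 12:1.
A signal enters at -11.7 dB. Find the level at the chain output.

-19.7 dB

Stage 1: -11.7 dB is 15 dB over -26.7 dB; at 15:1 that becomes 1 dB over, giving -25.7 dB.
Stage 2: -25.7 dB ≤ -25 dB, so stage 2 doesn't engage; make-up brings it to -19.7 dB.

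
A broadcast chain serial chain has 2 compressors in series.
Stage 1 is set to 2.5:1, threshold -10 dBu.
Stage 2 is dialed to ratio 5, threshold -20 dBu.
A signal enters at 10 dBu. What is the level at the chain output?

-16.4 dBu

Stage 1: 10 dBu is 20 dB over -10 dBu; at 2.5:1 that becomes 8 dB over, giving -2 dBu.
Stage 2: 18 dB above -20 dBu, reduced 5:1 to 3.6 dB above → -16.4 dBu.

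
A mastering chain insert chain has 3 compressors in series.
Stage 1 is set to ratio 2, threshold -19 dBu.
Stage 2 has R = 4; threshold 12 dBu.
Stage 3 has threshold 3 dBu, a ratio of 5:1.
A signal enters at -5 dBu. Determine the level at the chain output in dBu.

-12 dBu

Stage 1: -5 dBu is 14 dB over -19 dBu; at 2:1 that becomes 7 dB over, giving -12 dBu.
Stage 2: -12 dBu is at or below the 12 dBu threshold — no compression; output -12 dBu.
Stage 3: below threshold (-12 ≤ 3); passes unchanged; output -12 dBu.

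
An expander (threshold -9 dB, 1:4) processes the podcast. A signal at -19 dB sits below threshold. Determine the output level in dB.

Below threshold, a 1:4 expander applies gain = (4−1)×(T − x) of attenuation.
(4−1) × 10 = 30 dB, so output = -19 − 30 = -49 dB.

-49 dB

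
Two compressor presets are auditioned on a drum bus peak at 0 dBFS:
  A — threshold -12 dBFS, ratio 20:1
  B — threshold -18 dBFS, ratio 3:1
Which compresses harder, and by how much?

A: overshoot 12 dB → output overshoot 0.6 dB → GR 11.4 dB.
B: overshoot 18 dB → output overshoot 6 dB → GR 12 dB.
B applies 0.6 dB more gain reduction.

B, by 0.6 dB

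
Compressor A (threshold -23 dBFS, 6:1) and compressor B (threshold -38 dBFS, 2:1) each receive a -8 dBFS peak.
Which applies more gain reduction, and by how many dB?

A: 15 dB over, compressed to 2.5 dB over, so 12.5 dB of GR.
B: 30 dB over, compressed to 15 dB over, so 15 dB of GR.
B reduces 2.5 dB more.

B, by 2.5 dB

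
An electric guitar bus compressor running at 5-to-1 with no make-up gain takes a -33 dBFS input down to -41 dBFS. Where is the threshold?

Gain reduction = -33 − (-41) = 8 dB; output overshoot = GR / (R − 1) = 8 / 4 = 2 dB.
Threshold = output − output overshoot = -41 − 2 = -43 dBFS.

-43 dBFS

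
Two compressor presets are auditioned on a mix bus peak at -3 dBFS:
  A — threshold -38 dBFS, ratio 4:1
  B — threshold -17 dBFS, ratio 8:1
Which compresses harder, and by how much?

A, by 14 dB

A: overshoot 35 dB → output overshoot 8.75 dB → GR 26.25 dB.
B: overshoot 14 dB → output overshoot 1.75 dB → GR 12.25 dB.
A applies 14 dB more gain reduction.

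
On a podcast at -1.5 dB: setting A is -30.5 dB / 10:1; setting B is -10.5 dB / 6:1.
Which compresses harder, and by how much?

A, by 18.6 dB

A: overshoot 29 dB → output overshoot 2.9 dB → GR 26.1 dB.
B: overshoot 9 dB → output overshoot 1.5 dB → GR 7.5 dB.
A reduces 18.6 dB more.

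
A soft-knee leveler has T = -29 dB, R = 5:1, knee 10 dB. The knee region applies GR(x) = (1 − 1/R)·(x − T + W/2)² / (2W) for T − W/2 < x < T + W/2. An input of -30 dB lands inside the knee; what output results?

-30.64 dB

x − T + W/2 = -30 − (-29) + 5 = 4.
GR = (1 − 1/5) × 4² / 20 = 0.8 × 16 / 20 = 0.64 dB.
Output = -30 − 0.64 = -30.64 dB.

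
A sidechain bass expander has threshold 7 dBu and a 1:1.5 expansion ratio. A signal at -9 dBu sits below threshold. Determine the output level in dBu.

The input is 16 dB below the 7 dBu threshold.
A 1:1.5 expander multiplies undershoot by 1.5: 16 × 1.5 = 24 dB below threshold.
Output = 7 − 24 = -17 dBu.

-17 dBu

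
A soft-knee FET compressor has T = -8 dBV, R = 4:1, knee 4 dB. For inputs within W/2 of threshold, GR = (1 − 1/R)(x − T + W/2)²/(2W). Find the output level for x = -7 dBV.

x − T + W/2 = -7 − (-8) + 2 = 3.
GR = (1 − 1/4) × 3² / 8 = 0.75 × 9 / 8 = 0.84375 dB.
Output = -7 − 0.84375 = -7.84375 dBV.

-7.84375 dBV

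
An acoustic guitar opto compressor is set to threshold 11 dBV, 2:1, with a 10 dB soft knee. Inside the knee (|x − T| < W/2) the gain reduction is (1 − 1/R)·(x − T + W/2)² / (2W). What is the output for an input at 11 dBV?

x − T + W/2 = 11 − 11 + 5 = 5.
GR = (1 − 1/2) × 5² / 20 = 0.5 × 25 / 20 = 0.625 dB.
Output = 11 − 0.625 = 10.375 dBV.

10.375 dBV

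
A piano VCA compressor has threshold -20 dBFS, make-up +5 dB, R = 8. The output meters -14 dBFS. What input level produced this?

-12 dBFS

Stripping the +5 dB make-up gives -19 dBFS at the gain stage.
That's 1 dB above the -20 dBFS threshold.
Before 8:1 compression the overshoot was 1 × 8 = 8 dB, so input = -20 + 8 = -12 dBFS.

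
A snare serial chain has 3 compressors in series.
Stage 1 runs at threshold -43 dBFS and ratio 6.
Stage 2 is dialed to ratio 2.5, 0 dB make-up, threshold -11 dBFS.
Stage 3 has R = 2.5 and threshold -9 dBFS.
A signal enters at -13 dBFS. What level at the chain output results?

Stage 1: 30 dB above -43 dBFS, reduced 6:1 to 5 dB above → -38 dBFS.
Stage 2: -38 dBFS ≤ -11 dBFS, so stage 2 doesn't engage; output -38 dBFS.
Stage 3: -38 dBFS ≤ -9 dBFS, so stage 3 doesn't engage; output -38 dBFS.

-38 dBFS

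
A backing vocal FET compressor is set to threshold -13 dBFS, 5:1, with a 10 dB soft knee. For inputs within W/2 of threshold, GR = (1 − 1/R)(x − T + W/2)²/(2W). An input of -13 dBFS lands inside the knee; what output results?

x − T + W/2 = -13 − (-13) + 5 = 5.
GR = (1 − 1/5) × 5² / 20 = 0.8 × 25 / 20 = 1 dB.
Output = -13 − 1 = -14 dBFS.

-14 dBFS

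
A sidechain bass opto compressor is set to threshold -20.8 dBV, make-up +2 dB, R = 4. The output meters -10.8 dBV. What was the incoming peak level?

11.2 dBV

Remove make-up: -10.8 − 2 = -12.8 dBV.
Post-compression overshoot = -12.8 − (-20.8) = 8 dB.
Before 4:1 compression the overshoot was 8 × 4 = 32 dB, so input = -20.8 + 32 = 11.2 dBV.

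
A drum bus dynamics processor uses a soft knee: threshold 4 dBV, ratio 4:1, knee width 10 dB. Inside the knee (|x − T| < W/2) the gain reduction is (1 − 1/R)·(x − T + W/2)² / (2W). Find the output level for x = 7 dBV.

x − T + W/2 = 7 − 4 + 5 = 8.
GR = (1 − 1/4) × 8² / 20 = 0.75 × 64 / 20 = 2.4 dB.
Output = 7 − 2.4 = 4.6 dBV.

4.6 dBV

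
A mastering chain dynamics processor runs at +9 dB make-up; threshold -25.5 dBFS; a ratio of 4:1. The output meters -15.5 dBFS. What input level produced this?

-21.5 dBFS

Before make-up, the level was -15.5 − 9 = -24.5 dBFS.
That's 1 dB above the -25.5 dBFS threshold.
Before 4:1 compression the overshoot was 1 × 4 = 4 dB, so input = -25.5 + 4 = -21.5 dBFS.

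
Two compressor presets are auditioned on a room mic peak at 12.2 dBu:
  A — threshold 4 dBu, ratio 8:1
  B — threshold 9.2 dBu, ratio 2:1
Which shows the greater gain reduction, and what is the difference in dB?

A, by 5.675 dB

A: GR = 8.2 − 8.2/8 = 7.175 dB.
B: GR = 3 − 3/2 = 1.5 dB.
A applies 5.675 dB more gain reduction.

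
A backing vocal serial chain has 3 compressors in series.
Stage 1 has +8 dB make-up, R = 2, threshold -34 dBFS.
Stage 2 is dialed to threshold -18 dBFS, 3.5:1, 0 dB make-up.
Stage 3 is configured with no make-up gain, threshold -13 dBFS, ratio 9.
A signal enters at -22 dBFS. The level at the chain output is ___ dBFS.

Stage 1: -22 dBFS is 12 dB over -34 dBFS; at 2:1 that becomes 6 dB over, giving -28 dBFS; +8 dB make-up → -20 dBFS.
Stage 2: -20 dBFS is at or below the -18 dBFS threshold — no compression; output -20 dBFS.
Stage 3: -20 dBFS ≤ -13 dBFS, so stage 3 doesn't engage; output -20 dBFS.

-20 dBFS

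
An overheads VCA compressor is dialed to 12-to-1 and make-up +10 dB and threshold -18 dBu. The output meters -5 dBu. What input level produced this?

18 dBu

Before make-up, the level was -5 − 10 = -15 dBu.
The compressed level sits -15 − (-18) = 3 dB over threshold.
Input overshoot = R × output overshoot = 36 dB → input = -18 + 36 = 18 dBu.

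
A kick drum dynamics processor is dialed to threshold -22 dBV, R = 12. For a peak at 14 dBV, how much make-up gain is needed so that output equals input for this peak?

33 dB

Overshoot 36 dB → 36/12 = 3 dB after compression, so the compressed level is -22 + 3 = -19 dBV.
Make-up = target − compressed = 14 − (-19) = 33 dB.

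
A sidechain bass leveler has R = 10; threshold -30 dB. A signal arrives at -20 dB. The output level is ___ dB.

-29 dB

Overshoot: -20 − (-30) = 10 dB.
10:1 compression reduces that to 10/10 = 1 dB over.
Output = -30 + 1 = -29 dB.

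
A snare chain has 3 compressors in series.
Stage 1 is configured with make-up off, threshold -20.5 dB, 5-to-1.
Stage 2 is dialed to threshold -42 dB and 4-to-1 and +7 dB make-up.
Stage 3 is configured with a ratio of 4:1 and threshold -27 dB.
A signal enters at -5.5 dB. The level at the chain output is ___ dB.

-28.875 dB

Stage 1: overshoot 15 dB → 15/5 = 3 dB → -17.5 dB.
Stage 2: overshoot 24.5 dB → 24.5/4 = 6.125 dB → -35.875 dB; +7 dB make-up → -28.875 dB.
Stage 3: -28.875 dB ≤ -27 dB, so stage 3 doesn't engage; output -28.875 dB.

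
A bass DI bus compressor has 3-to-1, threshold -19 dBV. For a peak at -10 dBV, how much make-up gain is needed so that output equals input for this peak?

The peak compresses to -19 + 9/3 = -16 dBV.
To reach -10 dBV requires -10 − (-16) = 6 dB of make-up.

6 dB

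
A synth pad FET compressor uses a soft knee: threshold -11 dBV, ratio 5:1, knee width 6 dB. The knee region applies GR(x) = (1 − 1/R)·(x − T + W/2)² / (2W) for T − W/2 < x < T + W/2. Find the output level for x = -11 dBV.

-11.6 dBV

x − T + W/2 = -11 − (-11) + 3 = 3.
GR = (1 − 1/5) × 3² / 12 = 0.8 × 9 / 12 = 0.6 dB.
Output = -11 − 0.6 = -11.6 dBV.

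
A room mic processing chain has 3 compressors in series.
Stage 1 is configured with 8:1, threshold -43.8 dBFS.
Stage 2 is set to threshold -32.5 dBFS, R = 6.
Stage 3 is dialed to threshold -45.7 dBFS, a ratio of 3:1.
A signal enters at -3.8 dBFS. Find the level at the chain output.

-43.4 dBFS

Stage 1: -3.8 dBFS is 40 dB over -43.8 dBFS; at 8:1 that becomes 5 dB over, giving -38.8 dBFS.
Stage 2: -38.8 dBFS ≤ -32.5 dBFS, so stage 2 doesn't engage; output -38.8 dBFS.
Stage 3: 6.9 dB above -45.7 dBFS, reduced 3:1 to 2.3 dB above → -43.4 dBFS.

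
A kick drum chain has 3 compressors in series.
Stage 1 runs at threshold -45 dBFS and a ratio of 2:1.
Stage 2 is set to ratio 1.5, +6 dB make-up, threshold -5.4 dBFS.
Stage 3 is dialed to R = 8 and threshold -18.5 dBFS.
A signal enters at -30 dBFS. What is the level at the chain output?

-31.5 dBFS

Stage 1: 15 dB above -45 dBFS, reduced 2:1 to 7.5 dB above → -37.5 dBFS.
Stage 2: -37.5 dBFS ≤ -5.4 dBFS, so stage 2 doesn't engage; make-up brings it to -31.5 dBFS.
Stage 3: below threshold (-31.5 ≤ -18.5); passes unchanged; output -31.5 dBFS.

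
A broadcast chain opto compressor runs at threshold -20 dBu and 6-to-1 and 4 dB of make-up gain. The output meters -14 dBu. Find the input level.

-8 dBu

Remove make-up: -14 − 4 = -18 dBu.
That's 2 dB above the -20 dBu threshold.
Input overshoot = R × output overshoot = 12 dB → input = -20 + 12 = -8 dBu.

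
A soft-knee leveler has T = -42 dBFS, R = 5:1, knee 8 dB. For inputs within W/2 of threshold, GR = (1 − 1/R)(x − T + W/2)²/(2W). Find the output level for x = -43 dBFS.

x − T + W/2 = -43 − (-42) + 4 = 3.
GR = (1 − 1/5) × 3² / 16 = 0.8 × 9 / 16 = 0.45 dB.
Output = -43 − 0.45 = -43.45 dBFS.

-43.45 dBFS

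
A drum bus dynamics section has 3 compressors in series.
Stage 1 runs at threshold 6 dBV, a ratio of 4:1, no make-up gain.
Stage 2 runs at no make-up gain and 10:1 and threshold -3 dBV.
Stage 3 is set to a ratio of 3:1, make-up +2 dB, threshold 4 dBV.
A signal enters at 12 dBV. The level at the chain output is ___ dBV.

0.05 dBV

Stage 1: 12 dBV is 6 dB over 6 dBV; at 4:1 that becomes 1.5 dB over, giving 7.5 dBV.
Stage 2: overshoot 10.5 dB → 10.5/10 = 1.05 dB → -1.95 dBV.
Stage 3: below threshold (-1.95 ≤ 4); passes unchanged; make-up brings it to 0.05 dBV.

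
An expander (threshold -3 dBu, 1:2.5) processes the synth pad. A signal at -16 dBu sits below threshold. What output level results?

Undershoot = (-3) − (-16) = 13 dB.
At 1:2.5, that expands to 32.5 dB under threshold.
Output = -3 − 32.5 = -35.5 dBu.

-35.5 dBu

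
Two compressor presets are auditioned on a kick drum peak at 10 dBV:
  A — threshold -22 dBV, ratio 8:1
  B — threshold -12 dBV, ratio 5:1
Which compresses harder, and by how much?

A, by 10.4 dB

A: overshoot 32 dB → output overshoot 4 dB → GR 28 dB.
B: overshoot 22 dB → output overshoot 4.4 dB → GR 17.6 dB.
A reduces 10.4 dB more.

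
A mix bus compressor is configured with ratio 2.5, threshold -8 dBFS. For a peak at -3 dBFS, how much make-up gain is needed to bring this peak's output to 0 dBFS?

The peak compresses to -8 + 5/2.5 = -6 dBFS.
To reach 0 dBFS requires 0 − (-6) = 6 dB of make-up.

6 dB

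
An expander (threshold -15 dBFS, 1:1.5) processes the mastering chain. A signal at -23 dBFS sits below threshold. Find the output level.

-27 dBFS

Undershoot = (-15) − (-23) = 8 dB.
At 1:1.5, that expands to 12 dB under threshold.
Output = -15 − 12 = -27 dBFS.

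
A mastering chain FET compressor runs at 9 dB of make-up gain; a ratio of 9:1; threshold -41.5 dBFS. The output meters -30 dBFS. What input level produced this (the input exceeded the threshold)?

Before make-up, the level was -30 − 9 = -39 dBFS.
Post-compression overshoot = -39 − (-41.5) = 2.5 dB.
Before 9:1 compression the overshoot was 2.5 × 9 = 22.5 dB, so input = -41.5 + 22.5 = -19 dBFS.

-19 dBFS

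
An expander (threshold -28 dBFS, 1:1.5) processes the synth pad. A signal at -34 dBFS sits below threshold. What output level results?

The input is 6 dB below the -28 dBFS threshold.
A 1:1.5 expander multiplies undershoot by 1.5: 6 × 1.5 = 9 dB below threshold.
Output = -28 − 9 = -37 dBFS.

-37 dBFS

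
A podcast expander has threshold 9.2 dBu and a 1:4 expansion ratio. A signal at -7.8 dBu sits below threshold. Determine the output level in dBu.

The input is 17 dB below the 9.2 dBu threshold.
A 1:4 expander multiplies undershoot by 4: 17 × 4 = 68 dB below threshold.
Output = 9.2 − 68 = -58.8 dBu.

-58.8 dBu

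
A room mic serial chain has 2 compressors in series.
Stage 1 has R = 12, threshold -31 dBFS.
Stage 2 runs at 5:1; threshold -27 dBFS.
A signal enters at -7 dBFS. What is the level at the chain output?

Stage 1: 24 dB above -31 dBFS, reduced 12:1 to 2 dB above → -29 dBFS.
Stage 2: -29 dBFS is at or below the -27 dBFS threshold — no compression; output -29 dBFS.

-29 dBFS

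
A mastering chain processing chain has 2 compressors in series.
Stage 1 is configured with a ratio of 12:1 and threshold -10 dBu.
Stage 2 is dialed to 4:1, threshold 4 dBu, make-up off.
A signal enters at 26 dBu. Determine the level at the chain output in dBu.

Stage 1: 26 dBu is 36 dB over -10 dBu; at 12:1 that becomes 3 dB over, giving -7 dBu.
Stage 2: below threshold (-7 ≤ 4); passes unchanged; output -7 dBu.

-7 dBu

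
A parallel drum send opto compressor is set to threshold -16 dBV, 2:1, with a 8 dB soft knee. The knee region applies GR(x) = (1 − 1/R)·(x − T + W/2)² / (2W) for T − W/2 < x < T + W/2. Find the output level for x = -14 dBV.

-15.125 dBV

x − T + W/2 = -14 − (-16) + 4 = 6.
GR = (1 − 1/2) × 6² / 16 = 0.5 × 36 / 16 = 1.125 dB.
Output = -14 − 1.125 = -15.125 dBV.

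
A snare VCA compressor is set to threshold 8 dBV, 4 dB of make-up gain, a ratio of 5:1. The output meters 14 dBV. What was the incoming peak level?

Before make-up, the level was 14 − 4 = 10 dBV.
The compressed level sits 10 − 8 = 2 dB over threshold.
Input overshoot = R × output overshoot = 10 dB → input = 8 + 10 = 18 dBV.

18 dBV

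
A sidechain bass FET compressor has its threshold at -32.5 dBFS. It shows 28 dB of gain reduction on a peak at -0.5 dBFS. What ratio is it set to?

Input overshoot = -0.5 − (-32.5) = 32 dB.
Output overshoot = 32 − 28 = 4 dB.
Ratio = input overshoot / output overshoot = 32 / 4 = 8.

8:1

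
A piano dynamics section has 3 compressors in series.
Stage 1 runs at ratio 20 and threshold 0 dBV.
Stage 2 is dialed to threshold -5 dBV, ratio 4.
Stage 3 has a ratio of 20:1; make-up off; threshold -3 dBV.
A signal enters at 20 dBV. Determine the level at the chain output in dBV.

Stage 1: 20 dB above 0 dBV, reduced 20:1 to 1 dB above → 1 dBV.
Stage 2: overshoot 6 dB → 6/4 = 1.5 dB → -3.5 dBV.
Stage 3: below threshold (-3.5 ≤ -3); passes unchanged; output -3.5 dBV.

-3.5 dBV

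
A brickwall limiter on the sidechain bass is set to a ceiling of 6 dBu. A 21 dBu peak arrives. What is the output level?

The limiter clamps the peak to its 6 dBu ceiling.

6 dBu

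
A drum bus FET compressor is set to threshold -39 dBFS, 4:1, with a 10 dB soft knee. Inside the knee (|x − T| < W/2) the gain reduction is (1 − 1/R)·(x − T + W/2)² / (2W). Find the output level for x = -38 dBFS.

x − T + W/2 = -38 − (-39) + 5 = 6.
GR = (1 − 1/4) × 6² / 20 = 0.75 × 36 / 20 = 1.35 dB.
Output = -38 − 1.35 = -39.35 dBFS.

-39.35 dBFS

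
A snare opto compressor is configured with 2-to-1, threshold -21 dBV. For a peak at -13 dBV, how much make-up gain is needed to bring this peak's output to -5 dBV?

Overshoot 8 dB → 8/2 = 4 dB after compression, so the compressed level is -21 + 4 = -17 dBV.
Make-up = target − compressed = -5 − (-17) = 12 dB.

12 dB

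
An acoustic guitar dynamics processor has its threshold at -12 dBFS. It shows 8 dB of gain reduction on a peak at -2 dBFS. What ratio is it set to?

Input overshoot = -2 − (-12) = 10 dB.
Output overshoot = 10 − 8 = 2 dB.
Ratio = input overshoot / output overshoot = 10 / 2 = 5.

5:1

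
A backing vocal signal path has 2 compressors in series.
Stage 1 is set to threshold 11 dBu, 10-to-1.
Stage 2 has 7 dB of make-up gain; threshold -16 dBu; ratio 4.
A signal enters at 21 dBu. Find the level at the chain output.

-2 dBu

Stage 1: overshoot 10 dB → 10/10 = 1 dB → 12 dBu.
Stage 2: 12 dBu is 28 dB over -16 dBu; at 4:1 that becomes 7 dB over, giving -9 dBu; +7 dB make-up → -2 dBu.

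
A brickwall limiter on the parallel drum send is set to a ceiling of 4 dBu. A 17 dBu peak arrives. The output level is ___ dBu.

4 dBu

At ∞:1, everything above 4 dBu is held at the ceiling.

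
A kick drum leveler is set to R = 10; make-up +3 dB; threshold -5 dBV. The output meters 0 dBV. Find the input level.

15 dBV

Before make-up, the level was 0 − 3 = -3 dBV.
That's 2 dB above the -5 dBV threshold.
Undo the ratio: input overshoot = 2 × 10 = 20 dB, giving input = 15 dBV.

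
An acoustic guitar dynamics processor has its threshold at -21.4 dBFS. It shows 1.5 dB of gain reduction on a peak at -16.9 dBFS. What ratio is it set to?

1.5:1

Input overshoot = -16.9 − (-21.4) = 4.5 dB.
Output overshoot = 4.5 − 1.5 = 3 dB.
Ratio = input overshoot / output overshoot = 4.5 / 3 = 1.5.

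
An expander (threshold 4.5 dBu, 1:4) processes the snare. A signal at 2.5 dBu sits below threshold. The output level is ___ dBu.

-3.5 dBu

The input is 2 dB below the 4.5 dBu threshold.
A 1:4 expander multiplies undershoot by 4: 2 × 4 = 8 dB below threshold.
Output = 4.5 − 8 = -3.5 dBu.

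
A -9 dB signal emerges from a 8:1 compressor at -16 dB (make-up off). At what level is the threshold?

-17 dB

Gain reduction = -9 − (-16) = 7 dB; output overshoot = GR / (R − 1) = 7 / 7 = 1 dB.
Threshold = output − output overshoot = -16 − 1 = -17 dB.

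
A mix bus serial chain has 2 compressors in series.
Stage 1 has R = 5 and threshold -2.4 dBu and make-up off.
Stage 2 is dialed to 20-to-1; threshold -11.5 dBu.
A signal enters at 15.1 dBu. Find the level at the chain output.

Stage 1: 15.1 dBu is 17.5 dB over -2.4 dBu; at 5:1 that becomes 3.5 dB over, giving 1.1 dBu.
Stage 2: overshoot 12.6 dB → 12.6/20 = 0.63 dB → -10.87 dBu.

-10.87 dBu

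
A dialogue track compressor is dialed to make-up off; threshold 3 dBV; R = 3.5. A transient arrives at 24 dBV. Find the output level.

9 dBV

24 dBV sits 21 dB over threshold.
The 21 dB excess becomes 6 dB after 3.5:1 reduction.
Output = 3 + 6 = 9 dBV.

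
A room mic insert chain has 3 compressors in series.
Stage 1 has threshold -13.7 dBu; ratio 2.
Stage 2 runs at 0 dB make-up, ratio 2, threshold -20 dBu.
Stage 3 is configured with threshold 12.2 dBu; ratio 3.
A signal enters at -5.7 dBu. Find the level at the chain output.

-14.85 dBu

Stage 1: 8 dB above -13.7 dBu, reduced 2:1 to 4 dB above → -9.7 dBu.
Stage 2: -9.7 dBu is 10.3 dB over -20 dBu; at 2:1 that becomes 5.15 dB over, giving -14.85 dBu.
Stage 3: below threshold (-14.85 ≤ 12.2); passes unchanged; output -14.85 dBu.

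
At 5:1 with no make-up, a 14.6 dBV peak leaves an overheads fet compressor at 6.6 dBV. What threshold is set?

4.6 dBV

Gain reduction = 14.6 − 6.6 = 8 dB; output overshoot = GR / (R − 1) = 8 / 4 = 2 dB.
Threshold = output − output overshoot = 6.6 − 2 = 4.6 dBV.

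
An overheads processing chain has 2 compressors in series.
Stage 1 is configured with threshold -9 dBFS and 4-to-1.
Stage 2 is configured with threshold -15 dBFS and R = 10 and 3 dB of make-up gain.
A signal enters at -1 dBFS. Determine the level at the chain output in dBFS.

Stage 1: 8 dB above -9 dBFS, reduced 4:1 to 2 dB above → -7 dBFS.
Stage 2: 8 dB above -15 dBFS, reduced 10:1 to 0.8 dB above → -14.2 dBFS; +3 dB make-up → -11.2 dBFS.

-11.2 dBFS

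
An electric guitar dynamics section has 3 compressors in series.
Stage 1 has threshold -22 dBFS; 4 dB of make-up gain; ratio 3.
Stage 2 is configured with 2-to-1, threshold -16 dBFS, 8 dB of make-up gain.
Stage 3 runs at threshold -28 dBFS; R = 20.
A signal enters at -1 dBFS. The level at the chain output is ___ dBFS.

Stage 1: 21 dB above -22 dBFS, reduced 3:1 to 7 dB above → -15 dBFS; +4 dB make-up → -11 dBFS.
Stage 2: overshoot 5 dB → 5/2 = 2.5 dB → -13.5 dBFS; +8 dB make-up → -5.5 dBFS.
Stage 3: -5.5 dBFS is 22.5 dB over -28 dBFS; at 20:1 that becomes 1.125 dB over, giving -26.875 dBFS.

-26.875 dBFS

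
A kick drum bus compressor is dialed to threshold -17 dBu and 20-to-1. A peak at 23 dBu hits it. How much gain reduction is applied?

23 dBu exceeds the threshold by 40 dB.
At 20:1, output sits 40/20 = 2 dB above threshold.
So the signal is attenuated by 40 − 2 = 38 dB.

38 dB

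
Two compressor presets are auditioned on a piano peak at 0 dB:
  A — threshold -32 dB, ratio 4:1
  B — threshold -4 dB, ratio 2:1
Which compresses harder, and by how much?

A, by 22 dB

A: GR = 32 − 32/4 = 24 dB.
B: GR = 4 − 4/2 = 2 dB.
A reduces 22 dB more.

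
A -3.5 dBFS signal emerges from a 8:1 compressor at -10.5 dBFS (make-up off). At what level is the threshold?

Input is 8 dB above T (since output overshoot × R = input overshoot: (-10.5 − T)·8 = -3.5 − T gives T = -11.5 dBFS).
Check: -11.5 + (-3.5 − (-11.5))/8 = -11.5 + 1 = -10.5 dBFS. ✓

-11.5 dBFS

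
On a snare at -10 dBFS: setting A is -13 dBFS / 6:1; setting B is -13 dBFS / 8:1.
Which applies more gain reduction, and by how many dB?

A: GR = 3 − 3/6 = 2.5 dB.
B: GR = 3 − 3/8 = 2.625 dB.
B applies 0.125 dB more gain reduction.

B, by 0.125 dB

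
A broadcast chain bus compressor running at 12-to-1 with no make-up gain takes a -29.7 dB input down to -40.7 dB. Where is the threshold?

-41.7 dB

Gain reduction = -29.7 − (-40.7) = 11 dB; output overshoot = GR / (R − 1) = 11 / 11 = 1 dB.
Threshold = output − output overshoot = -40.7 − 1 = -41.7 dB.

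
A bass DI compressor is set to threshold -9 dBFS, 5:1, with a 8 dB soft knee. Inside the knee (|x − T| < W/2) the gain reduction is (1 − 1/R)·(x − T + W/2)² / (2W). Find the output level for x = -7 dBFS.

-8.8 dBFS

x − T + W/2 = -7 − (-9) + 4 = 6.
GR = (1 − 1/5) × 6² / 16 = 0.8 × 36 / 16 = 1.8 dB.
Output = -7 − 1.8 = -8.8 dBFS.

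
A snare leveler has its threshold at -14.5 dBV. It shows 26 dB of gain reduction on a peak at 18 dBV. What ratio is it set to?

Input overshoot = 18 − (-14.5) = 32.5 dB.
Output overshoot = 32.5 − 26 = 6.5 dB.
Ratio = input overshoot / output overshoot = 32.5 / 6.5 = 5.

5:1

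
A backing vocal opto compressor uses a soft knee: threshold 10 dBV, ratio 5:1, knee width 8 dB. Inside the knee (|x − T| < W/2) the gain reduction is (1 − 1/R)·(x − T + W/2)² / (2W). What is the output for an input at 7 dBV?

x − T + W/2 = 7 − 10 + 4 = 1.
GR = (1 − 1/5) × 1² / 16 = 0.8 × 1 / 16 = 0.05 dB.
Output = 7 − 0.05 = 6.95 dBV.

6.95 dBV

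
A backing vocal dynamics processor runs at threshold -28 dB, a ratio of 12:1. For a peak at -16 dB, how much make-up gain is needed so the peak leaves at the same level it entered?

11 dB

Without make-up, output = threshold + overshoot/12 = -28 + 1 = -27 dB.
Gap to target: 11 dB.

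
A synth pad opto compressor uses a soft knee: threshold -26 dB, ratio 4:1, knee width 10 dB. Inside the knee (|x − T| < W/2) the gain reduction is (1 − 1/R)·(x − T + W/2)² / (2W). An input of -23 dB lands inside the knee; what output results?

-25.4 dB

x − T + W/2 = -23 − (-26) + 5 = 8.
GR = (1 − 1/4) × 8² / 20 = 0.75 × 64 / 20 = 2.4 dB.
Output = -23 − 2.4 = -25.4 dB.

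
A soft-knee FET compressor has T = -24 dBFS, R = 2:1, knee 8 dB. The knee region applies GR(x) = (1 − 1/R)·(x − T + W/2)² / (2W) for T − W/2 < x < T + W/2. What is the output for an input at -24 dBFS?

x − T + W/2 = -24 − (-24) + 4 = 4.
GR = (1 − 1/2) × 4² / 16 = 0.5 × 16 / 16 = 0.5 dB.
Output = -24 − 0.5 = -24.5 dBFS.

-24.5 dBFS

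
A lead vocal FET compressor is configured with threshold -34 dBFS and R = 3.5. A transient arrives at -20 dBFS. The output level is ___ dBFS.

-30 dBFS

Overshoot: -20 − (-34) = 14 dB.
3.5:1 compression reduces that to 14/3.5 = 4 dB over.
That puts the output at -30 dBFS.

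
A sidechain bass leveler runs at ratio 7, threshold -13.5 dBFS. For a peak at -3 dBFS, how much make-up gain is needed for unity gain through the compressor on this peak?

9 dB

Without make-up, output = threshold + overshoot/7 = -13.5 + 1.5 = -12 dBFS.
Gap to target: 9 dB.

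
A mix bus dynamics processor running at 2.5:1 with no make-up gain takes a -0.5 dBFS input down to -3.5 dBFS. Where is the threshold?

-5.5 dBFS

Input is 5 dB above T (since output overshoot × R = input overshoot: (-3.5 − T)·2.5 = -0.5 − T gives T = -5.5 dBFS).
Check: -5.5 + (-0.5 − (-5.5))/2.5 = -5.5 + 2 = -3.5 dBFS. ✓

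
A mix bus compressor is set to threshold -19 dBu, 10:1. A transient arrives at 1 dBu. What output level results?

The input is 20 dB above the -19 dBu threshold.
10:1 compression reduces that to 20/10 = 2 dB over.
So the level is -19 + 2 = -17 dBu.

-17 dBu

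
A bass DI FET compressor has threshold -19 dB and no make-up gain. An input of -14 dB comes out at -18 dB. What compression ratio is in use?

Input overshoot = -14 − (-19) = 5 dB; output overshoot = -18 − (-19) = 1 dB.
Ratio = 5 / 1 = 5.

5:1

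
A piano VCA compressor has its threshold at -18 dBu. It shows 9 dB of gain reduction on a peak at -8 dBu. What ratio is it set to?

10:1

Input overshoot = -8 − (-18) = 10 dB.
Output overshoot = 10 − 9 = 1 dB.
Ratio = input overshoot / output overshoot = 10 / 1 = 10.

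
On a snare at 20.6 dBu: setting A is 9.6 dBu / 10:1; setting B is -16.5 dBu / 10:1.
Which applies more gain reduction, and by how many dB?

A: 11 dB over, compressed to 1.1 dB over, so 9.9 dB of GR.
B: 37.1 dB over, compressed to 3.71 dB over, so 33.39 dB of GR.
Difference: 23.49 dB in favour of B.

B, by 23.49 dB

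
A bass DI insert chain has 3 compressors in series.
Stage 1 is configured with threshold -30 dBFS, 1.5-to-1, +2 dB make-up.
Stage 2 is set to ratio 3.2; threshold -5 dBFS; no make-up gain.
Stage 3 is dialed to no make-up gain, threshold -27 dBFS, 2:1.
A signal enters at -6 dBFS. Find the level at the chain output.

Stage 1: -6 dBFS is 24 dB over -30 dBFS; at 1.5:1 that becomes 16 dB over, giving -14 dBFS; +2 dB make-up → -12 dBFS.
Stage 2: -12 dBFS is at or below the -5 dBFS threshold — no compression; output -12 dBFS.
Stage 3: -12 dBFS is 15 dB over -27 dBFS; at 2:1 that becomes 7.5 dB over, giving -19.5 dBFS.

-19.5 dBFS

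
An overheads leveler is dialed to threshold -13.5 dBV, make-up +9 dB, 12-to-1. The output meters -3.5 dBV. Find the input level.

Remove make-up: -3.5 − 9 = -12.5 dBV.
That's 1 dB above the -13.5 dBV threshold.
Before 12:1 compression the overshoot was 1 × 12 = 12 dB, so input = -13.5 + 12 = -1.5 dBV.

-1.5 dBV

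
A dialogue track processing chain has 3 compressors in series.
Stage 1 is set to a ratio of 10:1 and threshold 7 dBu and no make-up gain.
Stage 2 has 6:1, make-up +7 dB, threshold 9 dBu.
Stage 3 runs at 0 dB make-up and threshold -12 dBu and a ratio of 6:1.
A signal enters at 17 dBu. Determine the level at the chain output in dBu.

Stage 1: 17 dBu is 10 dB over 7 dBu; at 10:1 that becomes 1 dB over, giving 8 dBu.
Stage 2: 8 dBu ≤ 9 dBu, so stage 2 doesn't engage; make-up brings it to 15 dBu.
Stage 3: 27 dB above -12 dBu, reduced 6:1 to 4.5 dB above → -7.5 dBu.

-7.5 dBu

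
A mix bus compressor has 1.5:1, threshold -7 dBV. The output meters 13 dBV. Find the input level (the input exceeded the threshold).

23 dBV

That's 20 dB above the -7 dBV threshold.
Undo the ratio: input overshoot = 20 × 1.5 = 30 dB, giving input = 23 dBV.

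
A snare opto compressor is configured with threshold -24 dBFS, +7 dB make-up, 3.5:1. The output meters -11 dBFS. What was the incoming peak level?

-3 dBFS

Before make-up, the level was -11 − 7 = -18 dBFS.
That's 6 dB above the -24 dBFS threshold.
Undo the ratio: input overshoot = 6 × 3.5 = 21 dB, giving input = -3 dBFS.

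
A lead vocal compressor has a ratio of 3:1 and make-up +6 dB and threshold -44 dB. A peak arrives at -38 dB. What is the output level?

-36 dB

Overshoot: -38 − (-44) = 6 dB.
The 6 dB excess becomes 2 dB after 3:1 reduction.
Output = -44 + 2 = -42 dB; make-up adds 6 dB, giving -36 dB.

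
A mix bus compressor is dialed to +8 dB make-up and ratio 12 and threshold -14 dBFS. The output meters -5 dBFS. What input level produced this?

-2 dBFS

Before make-up, the level was -5 − 8 = -13 dBFS.
The compressed level sits -13 − (-14) = 1 dB over threshold.
Undo the ratio: input overshoot = 1 × 12 = 12 dB, giving input = -2 dBFS.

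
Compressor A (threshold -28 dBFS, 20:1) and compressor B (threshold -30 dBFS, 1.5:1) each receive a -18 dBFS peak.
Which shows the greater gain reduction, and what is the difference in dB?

A: GR = 10 − 10/20 = 9.5 dB.
B: GR = 12 − 12/1.5 = 4 dB.
A reduces 5.5 dB more.

A, by 5.5 dB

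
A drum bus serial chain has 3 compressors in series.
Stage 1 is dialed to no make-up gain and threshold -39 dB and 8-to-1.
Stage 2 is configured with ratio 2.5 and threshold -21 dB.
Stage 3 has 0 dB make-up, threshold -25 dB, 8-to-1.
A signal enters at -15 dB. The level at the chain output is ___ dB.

Stage 1: -15 dB is 24 dB over -39 dB; at 8:1 that becomes 3 dB over, giving -36 dB.
Stage 2: -36 dB is at or below the -21 dB threshold — no compression; output -36 dB.
Stage 3: -36 dB is at or below the -25 dB threshold — no compression; output -36 dB.

-36 dB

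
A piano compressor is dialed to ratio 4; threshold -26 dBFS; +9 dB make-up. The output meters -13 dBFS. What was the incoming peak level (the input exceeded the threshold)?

-10 dBFS

Stripping the +9 dB make-up gives -22 dBFS at the gain stage.
That's 4 dB above the -26 dBFS threshold.
Input overshoot = R × output overshoot = 16 dB → input = -26 + 16 = -10 dBFS.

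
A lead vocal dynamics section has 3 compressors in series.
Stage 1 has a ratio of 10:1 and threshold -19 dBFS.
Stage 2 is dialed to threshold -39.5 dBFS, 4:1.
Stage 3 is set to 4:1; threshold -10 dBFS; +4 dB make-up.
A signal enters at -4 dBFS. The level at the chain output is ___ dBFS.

-30 dBFS

Stage 1: -4 dBFS is 15 dB over -19 dBFS; at 10:1 that becomes 1.5 dB over, giving -17.5 dBFS.
Stage 2: 22 dB above -39.5 dBFS, reduced 4:1 to 5.5 dB above → -34 dBFS.
Stage 3: -34 dBFS is at or below the -10 dBFS threshold — no compression; make-up brings it to -30 dBFS.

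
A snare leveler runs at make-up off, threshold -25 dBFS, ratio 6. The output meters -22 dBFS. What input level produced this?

The compressed level sits -22 − (-25) = 3 dB over threshold.
Undo the ratio: input overshoot = 3 × 6 = 18 dB, giving input = -7 dBFS.

-7 dBFS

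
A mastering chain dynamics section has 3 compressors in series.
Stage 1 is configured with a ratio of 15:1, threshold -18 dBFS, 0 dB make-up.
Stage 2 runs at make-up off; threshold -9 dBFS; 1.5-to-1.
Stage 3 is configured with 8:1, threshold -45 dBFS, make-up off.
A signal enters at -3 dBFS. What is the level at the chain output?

Stage 1: 15 dB above -18 dBFS, reduced 15:1 to 1 dB above → -17 dBFS.
Stage 2: -17 dBFS is at or below the -9 dBFS threshold — no compression; output -17 dBFS.
Stage 3: overshoot 28 dB → 28/8 = 3.5 dB → -41.5 dBFS.

-41.5 dBFS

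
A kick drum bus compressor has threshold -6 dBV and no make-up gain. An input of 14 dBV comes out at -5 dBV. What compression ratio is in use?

20:1

Input overshoot = 14 − (-6) = 20 dB; output overshoot = -5 − (-6) = 1 dB.
Ratio = 20 / 1 = 20.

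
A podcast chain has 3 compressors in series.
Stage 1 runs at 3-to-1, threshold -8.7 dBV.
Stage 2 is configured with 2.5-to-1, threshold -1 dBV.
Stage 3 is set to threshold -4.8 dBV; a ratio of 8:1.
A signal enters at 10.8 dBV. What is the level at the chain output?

Stage 1: 10.8 dBV is 19.5 dB over -8.7 dBV; at 3:1 that becomes 6.5 dB over, giving -2.2 dBV.
Stage 2: below threshold (-2.2 ≤ -1); passes unchanged; output -2.2 dBV.
Stage 3: -2.2 dBV is 2.6 dB over -4.8 dBV; at 8:1 that becomes 0.325 dB over, giving -4.475 dBV.

-4.475 dBV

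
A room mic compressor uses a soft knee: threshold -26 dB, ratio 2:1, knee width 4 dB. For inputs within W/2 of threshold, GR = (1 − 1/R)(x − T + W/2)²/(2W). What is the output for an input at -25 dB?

x − T + W/2 = -25 − (-26) + 2 = 3.
GR = (1 − 1/2) × 3² / 8 = 0.5 × 9 / 8 = 0.5625 dB.
Output = -25 − 0.5625 = -25.5625 dB.

-25.5625 dB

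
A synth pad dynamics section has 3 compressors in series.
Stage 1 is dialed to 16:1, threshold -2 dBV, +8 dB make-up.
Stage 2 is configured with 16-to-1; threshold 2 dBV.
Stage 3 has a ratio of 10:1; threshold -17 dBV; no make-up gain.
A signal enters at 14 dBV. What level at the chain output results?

-15.06875 dBV

Stage 1: 16 dB above -2 dBV, reduced 16:1 to 1 dB above → -1 dBV; +8 dB make-up → 7 dBV.
Stage 2: 5 dB above 2 dBV, reduced 16:1 to 0.3125 dB above → 2.3125 dBV.
Stage 3: 19.3125 dB above -17 dBV, reduced 10:1 to 1.93125 dB above → -15.06875 dBV.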